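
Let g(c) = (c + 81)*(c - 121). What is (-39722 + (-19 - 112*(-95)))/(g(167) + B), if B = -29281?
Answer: 29101/17873 ≈ 1.6282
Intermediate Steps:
g(c) = (-121 + c)*(81 + c) (g(c) = (81 + c)*(-121 + c) = (-121 + c)*(81 + c))
(-39722 + (-19 - 112*(-95)))/(g(167) + B) = (-39722 + (-19 - 112*(-95)))/((-9801 + 167**2 - 40*167) - 29281) = (-39722 + (-19 + 10640))/((-9801 + 27889 - 6680) - 29281) = (-39722 + 10621)/(11408 - 29281) = -29101/(-17873) = -29101*(-1/17873) = 29101/17873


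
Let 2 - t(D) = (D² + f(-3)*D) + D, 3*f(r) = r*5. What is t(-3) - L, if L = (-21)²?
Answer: -460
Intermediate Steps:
f(r) = 5*r/3 (f(r) = (r*5)/3 = (5*r)/3 = 5*r/3)
t(D) = 2 - D² + 4*D (t(D) = 2 - ((D² + ((5/3)*(-3))*D) + D) = 2 - ((D² - 5*D) + D) = 2 - (D² - 4*D) = 2 + (-D² + 4*D) = 2 - D² + 4*D)
L = 441
t(-3) - L = (2 - 1*(-3)² + 4*(-3)) - 1*441 = (2 - 1*9 - 12) - 441 = (2 - 9 - 12) - 441 = -19 - 441 = -460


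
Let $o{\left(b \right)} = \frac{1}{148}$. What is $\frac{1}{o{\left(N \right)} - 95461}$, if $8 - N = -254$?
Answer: $- \frac{148}{14128227} \approx -1.0475 \cdot 10^{-5}$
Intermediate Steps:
$N = 262$ ($N = 8 - -254 = 8 + 254 = 262$)
$o{\left(b \right)} = \frac{1}{148}$
$\frac{1}{o{\left(N \right)} - 95461} = \frac{1}{\frac{1}{148} - 95461} = \frac{1}{- \frac{14128227}{148}} = - \frac{148}{14128227}$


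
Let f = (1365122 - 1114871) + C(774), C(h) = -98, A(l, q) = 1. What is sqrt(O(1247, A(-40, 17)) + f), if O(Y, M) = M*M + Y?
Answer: sqrt(251401) ≈ 501.40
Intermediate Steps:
O(Y, M) = Y + M**2 (O(Y, M) = M**2 + Y = Y + M**2)
f = 250153 (f = (1365122 - 1114871) - 98 = 250251 - 98 = 250153)
sqrt(O(1247, A(-40, 17)) + f) = sqrt((1247 + 1**2) + 250153) = sqrt((1247 + 1) + 250153) = sqrt(1248 + 250153) = sqrt(251401)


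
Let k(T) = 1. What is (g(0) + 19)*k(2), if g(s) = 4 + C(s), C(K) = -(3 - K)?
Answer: 20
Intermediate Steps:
C(K) = -3 + K
g(s) = 1 + s (g(s) = 4 + (-3 + s) = 1 + s)
(g(0) + 19)*k(2) = ((1 + 0) + 19)*1 = (1 + 19)*1 = 20*1 = 20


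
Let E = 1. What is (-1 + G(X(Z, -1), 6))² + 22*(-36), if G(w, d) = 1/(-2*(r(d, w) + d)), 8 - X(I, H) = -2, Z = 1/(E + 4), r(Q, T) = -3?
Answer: -28463/36 ≈ -790.64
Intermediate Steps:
Z = ⅕ (Z = 1/(1 + 4) = 1/5 = ⅕ ≈ 0.20000)
X(I, H) = 10 (X(I, H) = 8 - 1*(-2) = 8 + 2 = 10)
G(w, d) = 1/(6 - 2*d) (G(w, d) = 1/(-2*(-3 + d)) = 1/(6 - 2*d))
(-1 + G(X(Z, -1), 6))² + 22*(-36) = (-1 - 1/(-6 + 2*6))² + 22*(-36) = (-1 - 1/(-6 + 12))² - 792 = (-1 - 1/6)² - 792 = (-1 - 1*⅙)² - 792 = (-1 - ⅙)² - 792 = (-7/6)² - 792 = 49/36 - 792 = -28463/36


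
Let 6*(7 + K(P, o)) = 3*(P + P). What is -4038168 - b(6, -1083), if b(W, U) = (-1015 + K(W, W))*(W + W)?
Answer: -4025976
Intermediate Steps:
K(P, o) = -7 + P (K(P, o) = -7 + (3*(P + P))/6 = -7 + (3*(2*P))/6 = -7 + (6*P)/6 = -7 + P)
b(W, U) = 2*W*(-1022 + W) (b(W, U) = (-1015 + (-7 + W))*(W + W) = (-1022 + W)*(2*W) = 2*W*(-1022 + W))
-4038168 - b(6, -1083) = -4038168 - 2*6*(-1022 + 6) = -4038168 - 2*6*(-1016) = -4038168 - 1*(-12192) = -4038168 + 12192 = -4025976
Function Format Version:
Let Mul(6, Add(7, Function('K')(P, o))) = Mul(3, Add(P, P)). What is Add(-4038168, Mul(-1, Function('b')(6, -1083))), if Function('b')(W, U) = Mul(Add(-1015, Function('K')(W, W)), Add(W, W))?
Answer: -4025976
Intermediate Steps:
Function('K')(P, o) = Add(-7, P) (Function('K')(P, o) = Add(-7, Mul(Rational(1, 6), Mul(3, Add(P, P)))) = Add(-7, Mul(Rational(1, 6), Mul(3, Mul(2, P)))) = Add(-7, Mul(Rational(1, 6), Mul(6, P))) = Add(-7, P))
Function('b')(W, U) = Mul(2, W, Add(-1022, W)) (Function('b')(W, U) = Mul(Add(-1015, Add(-7, W)), Add(W, W)) = Mul(Add(-1022, W), Mul(2, W)) = Mul(2, W, Add(-1022, W)))
Add(-4038168, Mul(-1, Function('b')(6, -1083))) = Add(-4038168, Mul(-1, Mul(2, 6, Add(-1022, 6)))) = Add(-4038168, Mul(-1, Mul(2, 6, -1016))) = Add(-4038168, Mul(-1, -12192)) = Add(-4038168, 12192) = -4025976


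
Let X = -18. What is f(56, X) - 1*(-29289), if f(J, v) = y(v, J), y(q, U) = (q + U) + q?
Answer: 29309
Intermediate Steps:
y(q, U) = U + 2*q (y(q, U) = (U + q) + q = U + 2*q)
f(J, v) = J + 2*v
f(56, X) - 1*(-29289) = (56 + 2*(-18)) - 1*(-29289) = (56 - 36) + 29289 = 20 + 29289 = 29309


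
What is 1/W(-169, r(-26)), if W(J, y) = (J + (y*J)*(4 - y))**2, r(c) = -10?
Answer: 1/551827081 ≈ 1.8122e-9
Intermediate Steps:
W(J, y) = (J + J*y*(4 - y))**2 (W(J, y) = (J + (J*y)*(4 - y))**2 = (J + J*y*(4 - y))**2)
1/W(-169, r(-26)) = 1/((-169)**2*(1 - 1*(-10)**2 + 4*(-10))**2) = 1/(28561*(1 - 1*100 - 40)**2) = 1/(28561*(1 - 100 - 40)**2) = 1/(28561*(-139)**2) = 1/(28561*19321) = 1/551827081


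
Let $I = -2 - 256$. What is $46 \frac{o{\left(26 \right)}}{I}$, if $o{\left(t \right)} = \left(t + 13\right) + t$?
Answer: $- \frac{1495}{129} \approx -11.589$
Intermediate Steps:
$I = -258$ ($I = -2 - 256 = -258$)
$o{\left(t \right)} = 13 + 2 t$ ($o{\left(t \right)} = \left(13 + t\right) + t = 13 + 2 t$)
$46 \frac{o{\left(26 \right)}}{I} = 46 \frac{13 + 2 \cdot 26}{-258} = 46 \left(13 + 52\right) \left(- \frac{1}{258}\right) = 46 \cdot 65 \left(- \frac{1}{258}\right) = 46 \left(- \frac{65}{258}\right) = - \frac{1495}{129}$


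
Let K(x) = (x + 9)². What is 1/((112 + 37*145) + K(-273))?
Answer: 1/75173 ≈ 1.3303e-5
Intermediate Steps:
K(x) = (9 + x)²
1/((112 + 37*145) + K(-273)) = 1/((112 + 37*145) + (9 - 273)²) = 1/((112 + 5365) + (-264)²) = 1/(5477 + 69696) = 1/75173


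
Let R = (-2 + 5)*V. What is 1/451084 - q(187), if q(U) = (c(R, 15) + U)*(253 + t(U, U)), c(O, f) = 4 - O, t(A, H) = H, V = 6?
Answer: -34336514079/451084 ≈ -76120.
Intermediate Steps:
R = 18 (R = (-2 + 5)*6 = 3*6 = 18)
q(U) = (-14 + U)*(253 + U) (q(U) = ((4 - 1*18) + U)*(253 + U) = ((4 - 18) + U)*(253 + U) = (-14 + U)*(253 + U))
1/451084 - q(187) = 1/451084 - (-3542 + 187² + 239*187) = 1/451084 - (-3542 + 34969 + 44693) = 1/451084 - 1*76120 = 1/451084 - 76120 = -34336514079/451084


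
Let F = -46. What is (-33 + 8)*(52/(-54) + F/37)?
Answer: 55100/999 ≈ 55.155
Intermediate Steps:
(-33 + 8)*(52/(-54) + F/37) = (-33 + 8)*(52/(-54) - 46/37) = -25*(52*(-1/54) - 46*1/37) = -25*(-26/27 - 46/37) = -25*(-2204/999) = 55100/999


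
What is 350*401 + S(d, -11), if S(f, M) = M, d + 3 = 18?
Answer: 140339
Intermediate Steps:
d = 15 (d = -3 + 18 = 15)
350*401 + S(d, -11) = 350*401 - 11 = 140350 - 11 = 140339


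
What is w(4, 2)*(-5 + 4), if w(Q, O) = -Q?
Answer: 4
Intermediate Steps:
w(4, 2)*(-5 + 4) = (-1*4)*(-5 + 4) = -4*(-1) = 4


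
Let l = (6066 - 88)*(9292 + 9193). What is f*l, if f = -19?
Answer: -2099563270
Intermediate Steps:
l = 110503330 (l = 5978*18485 = 110503330)
f*l = -19*110503330 = -2099563270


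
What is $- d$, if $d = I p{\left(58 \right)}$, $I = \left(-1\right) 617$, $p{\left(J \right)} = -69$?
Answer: $-42573$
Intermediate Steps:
$I = -617$
$d = 42573$ ($d = \left(-617\right) \left(-69\right) = 42573$)
$- d = \left(-1\right) 42573 = -42573$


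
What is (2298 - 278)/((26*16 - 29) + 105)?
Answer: 505/123 ≈ 4.1057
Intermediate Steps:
(2298 - 278)/((26*16 - 29) + 105) = 2020/((416 - 29) + 105) = 2020/(387 + 105) = 2020/492 = 2020*(1/492) = 505/123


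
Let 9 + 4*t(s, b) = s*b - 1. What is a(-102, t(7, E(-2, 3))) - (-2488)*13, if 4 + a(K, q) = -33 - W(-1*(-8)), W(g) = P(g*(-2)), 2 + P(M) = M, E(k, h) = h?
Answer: 32325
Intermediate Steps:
t(s, b) = -5/2 + b*s/4 (t(s, b) = -9/4 + (s*b - 1)/4 = -9/4 + (b*s - 1)/4 = -9/4 + (-1 + b*s)/4 = -9/4 + (-1/4 + b*s/4) = -5/2 + b*s/4)
P(M) = -2 + M
W(g) = -2 - 2*g (W(g) = -2 + g*(-2) = -2 - 2*g)
a(K, q) = -19 (a(K, q) = -4 + (-33 - (-2 - (-2)*(-8))) = -4 + (-33 - (-2 - 2*8)) = -4 + (-33 - (-2 - 16)) = -4 + (-33 - 1*(-18)) = -4 + (-33 + 18) = -4 - 15 = -19)
a(-102, t(7, E(-2, 3))) - (-2488)*13 = -19 - (-2488)*13 = -19 - 1*(-32344) = -19 + 32344 = 32325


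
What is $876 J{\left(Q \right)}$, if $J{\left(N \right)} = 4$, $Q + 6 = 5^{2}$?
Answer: $3504$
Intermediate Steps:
$Q = 19$ ($Q = -6 + 5^{2} = -6 + 25 = 19$)
$876 J{\left(Q \right)} = 876 \cdot 4 = 3504$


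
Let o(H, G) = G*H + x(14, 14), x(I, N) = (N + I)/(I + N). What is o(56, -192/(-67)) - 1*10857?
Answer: -716600/67 ≈ -10696.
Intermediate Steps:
x(I, N) = 1 (x(I, N) = (I + N)/(I + N) = 1)
o(H, G) = 1 + G*H (o(H, G) = G*H + 1 = 1 + G*H)
o(56, -192/(-67)) - 1*10857 = (1 - 192/(-67)*56) - 1*10857 = (1 - 192*(-1/67)*56) - 10857 = (1 + (192/67)*56) - 10857 = (1 + 10752/67) - 10857 = 10819/67 - 10857 = -716600/67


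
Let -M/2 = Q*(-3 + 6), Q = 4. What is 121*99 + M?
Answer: 11955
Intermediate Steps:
M = -24 (M = -8*(-3 + 6) = -8*3 = -2*12 = -24)
121*99 + M = 121*99 - 24 = 11979 - 24 = 11955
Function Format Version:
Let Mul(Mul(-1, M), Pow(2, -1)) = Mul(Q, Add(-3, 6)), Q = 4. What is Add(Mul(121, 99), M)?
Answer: 11955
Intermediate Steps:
M = -24 (M = Mul(-2, Mul(4, Add(-3, 6))) = Mul(-2, Mul(4, 3)) = Mul(-2, 12) = -24)
Add(Mul(121, 99), M) = Add(Mul(121, 99), -24) = Add(11979, -24) = 11955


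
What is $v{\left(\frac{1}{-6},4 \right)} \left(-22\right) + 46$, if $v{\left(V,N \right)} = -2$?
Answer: $90$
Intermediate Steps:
$v{\left(\frac{1}{-6},4 \right)} \left(-22\right) + 46 = \left(-2\right) \left(-22\right) + 46 = 44 + 46 = 90$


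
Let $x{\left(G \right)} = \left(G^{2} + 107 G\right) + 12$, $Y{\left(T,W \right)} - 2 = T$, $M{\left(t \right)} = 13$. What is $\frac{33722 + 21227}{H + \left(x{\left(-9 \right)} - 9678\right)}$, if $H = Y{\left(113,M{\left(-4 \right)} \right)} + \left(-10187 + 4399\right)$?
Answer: $- \frac{54949}{16221} \approx -3.3875$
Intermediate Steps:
$Y{\left(T,W \right)} = 2 + T$
$x{\left(G \right)} = 12 + G^{2} + 107 G$
$H = -5673$ ($H = \left(2 + 113\right) + \left(-10187 + 4399\right) = 115 - 5788 = -5673$)
$\frac{33722 + 21227}{H + \left(x{\left(-9 \right)} - 9678\right)} = \frac{33722 + 21227}{-5673 + \left(\left(12 + \left(-9\right)^{2} + 107 \left(-9\right)\right) - 9678\right)} = \frac{54949}{-5673 + \left(\left(12 + 81 - 963\right) - 9678\right)} = \frac{54949}{-5673 - 10548} = \frac{54949}{-16221} = 54949 \left(- \frac{1}{16221}\right) = - \frac{54949}{16221}$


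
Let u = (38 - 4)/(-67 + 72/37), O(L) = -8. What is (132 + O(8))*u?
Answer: -155992/2407 ≈ -64.808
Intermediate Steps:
u = -1258/2407 (u = 34/(-67 + 72*(1/37)) = 34/(-67 + 72/37) = 34/(-2407/37) = 34*(-37/2407) = -1258/2407 ≈ -0.52264)
(132 + O(8))*u = (132 - 8)*(-1258/2407) = 124*(-1258/2407) = -155992/2407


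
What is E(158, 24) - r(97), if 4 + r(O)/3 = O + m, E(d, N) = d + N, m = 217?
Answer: -748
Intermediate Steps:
E(d, N) = N + d
r(O) = 639 + 3*O (r(O) = -12 + 3*(O + 217) = -12 + 3*(217 + O) = -12 + (651 + 3*O) = 639 + 3*O)
E(158, 24) - r(97) = (24 + 158) - (639 + 3*97) = 182 - (639 + 291) = 182 - 1*930 = 182 - 930 = -748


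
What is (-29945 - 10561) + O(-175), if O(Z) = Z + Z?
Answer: -40856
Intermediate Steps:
O(Z) = 2*Z
(-29945 - 10561) + O(-175) = (-29945 - 10561) + 2*(-175) = -40506 - 350 = -40856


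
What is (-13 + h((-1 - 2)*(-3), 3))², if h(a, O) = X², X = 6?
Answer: 529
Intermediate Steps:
h(a, O) = 36 (h(a, O) = 6² = 36)
(-13 + h((-1 - 2)*(-3), 3))² = (-13 + 36)² = 23² = 529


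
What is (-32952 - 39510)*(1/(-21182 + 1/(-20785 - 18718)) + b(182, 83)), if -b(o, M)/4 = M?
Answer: 20130080198623434/836752547 ≈ 2.4057e+7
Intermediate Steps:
b(o, M) = -4*M
(-32952 - 39510)*(1/(-21182 + 1/(-20785 - 18718)) + b(182, 83)) = (-32952 - 39510)*(1/(-21182 + 1/(-20785 - 18718)) - 4*83) = -72462*(1/(-21182 + 1/(-39503)) - 332) = -72462*(1/(-21182 - 1/39503) - 332) = -72462*(1/(-836752547/39503) - 332) = -72462*(-39503/836752547 - 332) = -72462*(-277801885107/836752547) = 20130080198623434/836752547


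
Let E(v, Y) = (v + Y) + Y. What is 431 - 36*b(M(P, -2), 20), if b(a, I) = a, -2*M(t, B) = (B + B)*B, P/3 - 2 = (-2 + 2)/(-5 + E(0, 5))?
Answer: 575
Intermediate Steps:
E(v, Y) = v + 2*Y (E(v, Y) = (Y + v) + Y = v + 2*Y)
P = 6 (P = 6 + 3*((-2 + 2)/(-5 + (0 + 2*5))) = 6 + 3*(0/(-5 + (0 + 10))) = 6 + 3*(0/(-5 + 10)) = 6 + 3*(0/5) = 6 + 3*(0*(⅕)) = 6 + 3*0 = 6 + 0 = 6)
M(t, B) = -B² (M(t, B) = -(B + B)*B/2 = -2*B*B/2 = -B²)
431 - 36*b(M(P, -2), 20) = 431 - (-36)*(-2)² = 431 - (-36)*4 = 431 - 36*(-4) = 431 + 144 = 575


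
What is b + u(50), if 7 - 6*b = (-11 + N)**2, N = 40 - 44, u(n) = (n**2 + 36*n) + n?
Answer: 12941/3 ≈ 4313.7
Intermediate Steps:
u(n) = n**2 + 37*n
N = -4
b = -109/3 (b = 7/6 - (-11 - 4)**2/6 = 7/6 - 1/6*(-15)**2 = 7/6 - 1/6*225 = 7/6 - 75/2 = -109/3 ≈ -36.333)
b + u(50) = -109/3 + 50*(37 + 50) = -109/3 + 50*87 = -109/3 + 4350 = 12941/3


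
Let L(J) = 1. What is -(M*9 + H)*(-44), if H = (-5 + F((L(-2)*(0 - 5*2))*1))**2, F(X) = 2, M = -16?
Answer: -5940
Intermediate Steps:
H = 9 (H = (-5 + 2)**2 = (-3)**2 = 9)
-(M*9 + H)*(-44) = -(-16*9 + 9)*(-44) = -(-144 + 9)*(-44) = -(-135)*(-44) = -1*5940 = -5940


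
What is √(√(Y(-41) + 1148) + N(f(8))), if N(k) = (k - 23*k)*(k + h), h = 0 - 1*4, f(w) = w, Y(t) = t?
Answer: √(-704 + 3*√123) ≈ 25.898*I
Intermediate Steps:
h = -4 (h = 0 - 4 = -4)
N(k) = -22*k*(-4 + k) (N(k) = (k - 23*k)*(k - 4) = (-22*k)*(-4 + k) = -22*k*(-4 + k))
√(√(Y(-41) + 1148) + N(f(8))) = √(√(-41 + 1148) + 22*8*(4 - 1*8)) = √(√1107 + 22*8*(4 - 8)) = √(3*√123 + 22*8*(-4)) = √(3*√123 - 704) = √(-704 + 3*√123)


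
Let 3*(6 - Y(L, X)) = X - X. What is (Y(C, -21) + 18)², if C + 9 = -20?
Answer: 576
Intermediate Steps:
C = -29 (C = -9 - 20 = -29)
Y(L, X) = 6 (Y(L, X) = 6 - (X - X)/3 = 6 - ⅓*0 = 6 + 0 = 6)
(Y(C, -21) + 18)² = (6 + 18)² = 24² = 576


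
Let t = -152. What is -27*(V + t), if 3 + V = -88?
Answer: 6561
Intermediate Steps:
V = -91 (V = -3 - 88 = -91)
-27*(V + t) = -27*(-91 - 152) = -27*(-243) = 6561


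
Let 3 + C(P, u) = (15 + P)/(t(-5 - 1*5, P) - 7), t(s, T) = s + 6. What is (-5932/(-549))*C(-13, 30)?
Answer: -207620/6039 ≈ -34.380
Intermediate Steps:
t(s, T) = 6 + s
C(P, u) = -48/11 - P/11 (C(P, u) = -3 + (15 + P)/((6 + (-5 - 1*5)) - 7) = -3 + (15 + P)/((6 + (-5 - 5)) - 7) = -3 + (15 + P)/((6 - 10) - 7) = -3 + (15 + P)/(-4 - 7) = -3 + (15 + P)/(-11) = -3 + (15 + P)*(-1/11) = -3 + (-15/11 - P/11) = -48/11 - P/11)
(-5932/(-549))*C(-13, 30) = (-5932/(-549))*(-48/11 - 1/11*(-13)) = (-5932*(-1/549))*(-48/11 + 13/11) = (5932/549)*(-35/11) = -207620/6039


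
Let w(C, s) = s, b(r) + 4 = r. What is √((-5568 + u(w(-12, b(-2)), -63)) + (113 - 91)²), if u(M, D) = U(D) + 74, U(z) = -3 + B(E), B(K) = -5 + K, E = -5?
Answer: I*√5023 ≈ 70.873*I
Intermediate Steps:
b(r) = -4 + r
U(z) = -13 (U(z) = -3 + (-5 - 5) = -3 - 10 = -13)
u(M, D) = 61 (u(M, D) = -13 + 74 = 61)
√((-5568 + u(w(-12, b(-2)), -63)) + (113 - 91)²) = √((-5568 + 61) + (113 - 91)²) = √(-5507 + 22²) = √(-5507 + 484) = √(-5023) = I*√5023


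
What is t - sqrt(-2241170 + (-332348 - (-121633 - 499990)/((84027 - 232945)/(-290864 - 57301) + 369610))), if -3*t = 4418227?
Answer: -4418227/3 - I*sqrt(10654316331113038476462708418)/64342707284 ≈ -1.4727e+6 - 1604.2*I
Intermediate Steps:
t = -4418227/3 (t = -1/3*4418227 = -4418227/3 ≈ -1.4727e+6)
t - sqrt(-2241170 + (-332348 - (-121633 - 499990)/((84027 - 232945)/(-290864 - 57301) + 369610))) = -4418227/3 - sqrt(-2241170 + (-332348 - (-121633 - 499990)/((84027 - 232945)/(-290864 - 57301) + 369610))) = -4418227/3 - sqrt(-2241170 + (-332348 - (-621623)/(-148918/(-348165) + 369610))) = -4418227/3 - sqrt(-2241170 + (-332348 - (-621623)/(-148918*(-1/348165) + 369610))) = -4418227/3 - sqrt(-2241170 + (-332348 - (-621623)/(148918/348165 + 369610))) = -4418227/3 - sqrt(-2241170 + (-332348 - (-621623)/128685414568/348165)) = -4418227/3 - sqrt(-2241170 + (-332348 - (-621623)*348165/128685414568)) = -4418227/3 - sqrt(-2241170 + (-332348 - 1*(-216427371795/128685414568))) = -4418227/3 - sqrt(-2241170 + (-332348 + 216427371795/128685414568)) = -4418227/3 - sqrt(-2241170 - 42768123733473869/128685414568) = -4418227/3 - sqrt(-331174014300838429/128685414568) = -4418227/3 - I*sqrt(10654316331113038476462708418)/64342707284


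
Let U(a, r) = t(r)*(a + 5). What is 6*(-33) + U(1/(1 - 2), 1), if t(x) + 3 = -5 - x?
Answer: -234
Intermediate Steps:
t(x) = -8 - x (t(x) = -3 + (-5 - x) = -8 - x)
U(a, r) = (-8 - r)*(5 + a) (U(a, r) = (-8 - r)*(a + 5) = (-8 - r)*(5 + a))
6*(-33) + U(1/(1 - 2), 1) = 6*(-33) - (5 + 1/(1 - 2))*(8 + 1) = -198 - 1*(5 + 1/(-1))*9 = -198 - 1*(5 - 1)*9 = -198 - 1*4*9 = -198 - 36 = -234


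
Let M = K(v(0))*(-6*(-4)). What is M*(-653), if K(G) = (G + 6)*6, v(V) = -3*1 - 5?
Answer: 188064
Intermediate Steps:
v(V) = -8 (v(V) = -3 - 5 = -8)
K(G) = 36 + 6*G (K(G) = (6 + G)*6 = 36 + 6*G)
M = -288 (M = (36 + 6*(-8))*(-6*(-4)) = (36 - 48)*24 = -12*24 = -288)
M*(-653) = -288*(-653) = 188064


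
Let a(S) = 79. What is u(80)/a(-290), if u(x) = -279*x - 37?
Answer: -283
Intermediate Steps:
u(x) = -37 - 279*x
u(80)/a(-290) = (-37 - 279*80)/79 = (-37 - 22320)*(1/79) = -22357*1/79 = -283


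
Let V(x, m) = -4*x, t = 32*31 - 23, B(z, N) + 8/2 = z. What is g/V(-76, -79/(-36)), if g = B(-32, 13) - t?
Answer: -1005/304 ≈ -3.3059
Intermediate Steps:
B(z, N) = -4 + z
t = 969 (t = 992 - 23 = 969)
g = -1005 (g = (-4 - 32) - 1*969 = -36 - 969 = -1005)
g/V(-76, -79/(-36)) = -1005/((-4*(-76))) = -1005/304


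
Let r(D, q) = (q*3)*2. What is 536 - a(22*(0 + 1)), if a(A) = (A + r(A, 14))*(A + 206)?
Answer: -23632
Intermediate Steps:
r(D, q) = 6*q (r(D, q) = (3*q)*2 = 6*q)
a(A) = (84 + A)*(206 + A) (a(A) = (A + 6*14)*(A + 206) = (A + 84)*(206 + A) = (84 + A)*(206 + A))
536 - a(22*(0 + 1)) = 536 - (17304 + (22*(0 + 1))² + 290*(22*(0 + 1))) = 536 - (17304 + (22*1)² + 290*(22*1)) = 536 - (17304 + 22² + 290*22) = 536 - (17304 + 484 + 6380) = 536 - 1*24168 = 536 - 24168 = -23632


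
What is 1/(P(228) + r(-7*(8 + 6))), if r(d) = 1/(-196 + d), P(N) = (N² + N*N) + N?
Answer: 294/30633623 ≈ 9.5973e-6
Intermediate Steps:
P(N) = N + 2*N² (P(N) = (N² + N²) + N = 2*N² + N = N + 2*N²)
1/(P(228) + r(-7*(8 + 6))) = 1/(228*(1 + 2*228) + 1/(-196 - 7*(8 + 6))) = 1/(228*(1 + 456) + 1/(-196 - 7*14)) = 1/(228*457 + 1/(-196 - 98)) = 1/(104196 + 1/(-294)) = 1/(104196 - 1/294) = 1/(30633623/294) = 294/30633623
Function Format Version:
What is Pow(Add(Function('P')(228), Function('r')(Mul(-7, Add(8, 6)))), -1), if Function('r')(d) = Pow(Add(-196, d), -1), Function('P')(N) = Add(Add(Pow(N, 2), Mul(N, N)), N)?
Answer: Rational(294, 30633623) ≈ 9.5973e-6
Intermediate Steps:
Function('P')(N) = Add(N, Mul(2, Pow(N, 2))) (Function('P')(N) = Add(Add(Pow(N, 2), Pow(N, 2)), N) = Add(Mul(2, Pow(N, 2)), N) = Add(N, Mul(2, Pow(N, 2))))
Pow(Add(Function('P')(228), Function('r')(Mul(-7, Add(8, 6)))), -1) = Pow(Add(Mul(228, Add(1, Mul(2, 228))), Pow(Add(-196, Mul(-7, Add(8, 6))), -1)), -1) = Pow(Add(Mul(228, Add(1, 456)), Pow(Add(-196, Mul(-7, 14)), -1)), -1) = Pow(Add(Mul(228, 457), Pow(Add(-196, -98), -1)), -1) = Pow(Add(104196, Pow(-294, -1)), -1) = Pow(Add(104196, Rational(-1, 294)), -1) = Pow(Rational(30633623, 294), -1) = Rational(294, 30633623)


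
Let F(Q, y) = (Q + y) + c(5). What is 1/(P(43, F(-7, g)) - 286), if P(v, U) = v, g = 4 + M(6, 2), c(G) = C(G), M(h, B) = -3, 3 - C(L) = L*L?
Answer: -1/243 ≈ -0.0041152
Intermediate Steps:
C(L) = 3 - L² (C(L) = 3 - L*L = 3 - L²)
c(G) = 3 - G²
g = 1 (g = 4 - 3 = 1)
F(Q, y) = -22 + Q + y (F(Q, y) = (Q + y) + (3 - 1*5²) = (Q + y) + (3 - 1*25) = (Q + y) + (3 - 25) = (Q + y) - 22 = -22 + Q + y)
1/(P(43, F(-7, g)) - 286) = 1/(43 - 286) = 1/(-243) = -1/243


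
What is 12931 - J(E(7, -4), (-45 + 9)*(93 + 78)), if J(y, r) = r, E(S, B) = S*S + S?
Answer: 19087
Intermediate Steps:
E(S, B) = S + S² (E(S, B) = S² + S = S + S²)
12931 - J(E(7, -4), (-45 + 9)*(93 + 78)) = 12931 - (-45 + 9)*(93 + 78) = 12931 - (-36)*171 = 12931 - 1*(-6156) = 12931 + 6156 = 19087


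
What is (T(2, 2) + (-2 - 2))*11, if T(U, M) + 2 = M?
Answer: -44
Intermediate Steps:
T(U, M) = -2 + M
(T(2, 2) + (-2 - 2))*11 = ((-2 + 2) + (-2 - 2))*11 = (0 - 4)*11 = -4*11 = -44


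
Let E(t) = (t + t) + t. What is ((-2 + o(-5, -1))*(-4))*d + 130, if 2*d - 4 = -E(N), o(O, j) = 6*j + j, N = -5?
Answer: 472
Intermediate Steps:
o(O, j) = 7*j
E(t) = 3*t (E(t) = 2*t + t = 3*t)
d = 19/2 (d = 2 + (-3*(-5))/2 = 2 + (-1*(-15))/2 = 2 + (1/2)*15 = 2 + 15/2 = 19/2 ≈ 9.5000)
((-2 + o(-5, -1))*(-4))*d + 130 = ((-2 + 7*(-1))*(-4))*(19/2) + 130 = ((-2 - 7)*(-4))*(19/2) + 130 = -9*(-4)*(19/2) + 130 = 36*(19/2) + 130 = 342 + 130 = 472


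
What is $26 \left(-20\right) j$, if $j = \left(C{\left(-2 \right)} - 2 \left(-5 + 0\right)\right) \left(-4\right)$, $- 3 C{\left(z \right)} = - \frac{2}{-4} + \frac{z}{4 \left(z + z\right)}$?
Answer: $\frac{61100}{3} \approx 20367.0$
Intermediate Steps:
$C{\left(z \right)} = - \frac{5}{24}$ ($C{\left(z \right)} = - \frac{- \frac{2}{-4} + \frac{z}{4 \left(z + z\right)}}{3} = - \frac{\left(-2\right) \left(- \frac{1}{4}\right) + \frac{z}{4 \cdot 2 z}}{3} = - \frac{\frac{1}{2} + \frac{z}{8 z}}{3} = - \frac{\frac{1}{2} + z \frac{1}{8 z}}{3} = - \frac{\frac{1}{2} + \frac{1}{8}}{3} = \left(- \frac{1}{3}\right) \frac{5}{8} = - \frac{5}{24}$)
$j = - \frac{235}{6}$ ($j = \left(- \frac{5}{24} - 2 \left(-5 + 0\right)\right) \left(-4\right) = \left(- \frac{5}{24} - -10\right) \left(-4\right) = \left(- \frac{5}{24} + 10\right) \left(-4\right) = \frac{235}{24} \left(-4\right) = - \frac{235}{6} \approx -39.167$)
$26 \left(-20\right) j = 26 \left(-20\right) \left(- \frac{235}{6}\right) = \left(-520\right) \left(- \frac{235}{6}\right) = \frac{61100}{3}$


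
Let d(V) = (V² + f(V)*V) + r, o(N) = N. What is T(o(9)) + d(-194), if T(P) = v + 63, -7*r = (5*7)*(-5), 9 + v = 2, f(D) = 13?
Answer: 35195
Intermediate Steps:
v = -7 (v = -9 + 2 = -7)
r = 25 (r = -5*7*(-5)/7 = -5*(-5) = -⅐*(-175) = 25)
d(V) = 25 + V² + 13*V (d(V) = (V² + 13*V) + 25 = 25 + V² + 13*V)
T(P) = 56 (T(P) = -7 + 63 = 56)
T(o(9)) + d(-194) = 56 + (25 + (-194)² + 13*(-194)) = 56 + (25 + 37636 - 2522) = 56 + 35139 = 35195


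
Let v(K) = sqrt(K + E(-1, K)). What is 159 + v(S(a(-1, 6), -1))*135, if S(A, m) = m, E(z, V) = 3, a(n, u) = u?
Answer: 159 + 135*sqrt(2) ≈ 349.92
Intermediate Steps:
v(K) = sqrt(3 + K) (v(K) = sqrt(K + 3) = sqrt(3 + K))
159 + v(S(a(-1, 6), -1))*135 = 159 + sqrt(3 - 1)*135 = 159 + sqrt(2)*135 = 159 + 135*sqrt(2)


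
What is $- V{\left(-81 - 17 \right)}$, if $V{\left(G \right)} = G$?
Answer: $98$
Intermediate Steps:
$- V{\left(-81 - 17 \right)} = - (-81 - 17) = \left(-1\right) \left(-98\right) = 98$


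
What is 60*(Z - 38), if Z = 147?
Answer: 6540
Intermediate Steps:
60*(Z - 38) = 60*(147 - 38) = 60*109 = 6540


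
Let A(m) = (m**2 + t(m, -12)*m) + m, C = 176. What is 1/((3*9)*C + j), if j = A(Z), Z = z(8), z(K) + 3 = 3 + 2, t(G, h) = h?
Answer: 1/4734 ≈ 0.00021124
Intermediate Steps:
z(K) = 2 (z(K) = -3 + (3 + 2) = -3 + 5 = 2)
Z = 2
A(m) = m**2 - 11*m (A(m) = (m**2 - 12*m) + m = m**2 - 11*m)
j = -18 (j = 2*(-11 + 2) = 2*(-9) = -18)
1/((3*9)*C + j) = 1/((3*9)*176 - 18) = 1/(27*176 - 18) = 1/(4752 - 18) = 1/4734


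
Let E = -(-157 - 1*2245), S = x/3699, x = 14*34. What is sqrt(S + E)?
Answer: sqrt(3651929814)/1233 ≈ 49.012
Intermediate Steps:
x = 476
S = 476/3699 ≈ 0.12868
E = 2402 (E = -(-157 - 2245) = -1*(-2402) = 2402)
sqrt(S + E) = sqrt(476/3699 + 2402) = sqrt(8885474/3699) = sqrt(3651929814)/1233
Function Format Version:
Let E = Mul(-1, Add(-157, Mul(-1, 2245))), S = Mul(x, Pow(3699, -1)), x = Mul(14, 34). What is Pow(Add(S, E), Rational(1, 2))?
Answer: Mul(Rational(1, 1233), Pow(3651929814, Rational(1, 2))) ≈ 49.012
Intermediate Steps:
x = 476
S = Rational(476, 3699) (S = Mul(476, Pow(3699, -1)) = Mul(476, Rational(1, 3699)) = Rational(476, 3699) ≈ 0.12868)
E = 2402 (E = Mul(-1, Add(-157, -2245)) = Mul(-1, -2402) = 2402)
Pow(Add(S, E), Rational(1, 2)) = Pow(Add(Rational(476, 3699), 2402), Rational(1, 2)) = Pow(Rational(8885474, 3699), Rational(1, 2)) = Mul(Rational(1, 1233), Pow(3651929814, Rational(1, 2)))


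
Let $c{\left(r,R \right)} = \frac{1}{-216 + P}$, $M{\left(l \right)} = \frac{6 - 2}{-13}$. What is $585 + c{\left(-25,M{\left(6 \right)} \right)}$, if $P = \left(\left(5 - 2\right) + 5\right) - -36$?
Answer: $\frac{100619}{172} \approx 584.99$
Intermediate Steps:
$M{\left(l \right)} = - \frac{4}{13}$ ($M{\left(l \right)} = 4 \left(- \frac{1}{13}\right) = - \frac{4}{13}$)
$P = 44$ ($P = \left(3 + 5\right) + 36 = 8 + 36 = 44$)
$c{\left(r,R \right)} = - \frac{1}{172}$ ($c{\left(r,R \right)} = \frac{1}{-216 + 44} = \frac{1}{-172} = - \frac{1}{172}$)
$585 + c{\left(-25,M{\left(6 \right)} \right)} = 585 - \frac{1}{172} = \frac{100619}{172}$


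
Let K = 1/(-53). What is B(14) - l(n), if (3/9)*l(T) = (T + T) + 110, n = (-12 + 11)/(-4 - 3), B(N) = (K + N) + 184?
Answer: -49297/371 ≈ -132.88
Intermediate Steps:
K = -1/53 ≈ -0.018868
B(N) = 9751/53 + N (B(N) = (-1/53 + N) + 184 = 9751/53 + N)
n = ⅐ (n = -1/(-7) = -⅐*(-1) = ⅐ ≈ 0.14286)
l(T) = 330 + 6*T (l(T) = 3*((T + T) + 110) = 3*(2*T + 110) = 3*(110 + 2*T) = 330 + 6*T)
B(14) - l(n) = (9751/53 + 14) - (330 + 6*(⅐)) = 10493/53 - (330 + 6/7) = 10493/53 - 1*2316/7 = 10493/53 - 2316/7 = -49297/371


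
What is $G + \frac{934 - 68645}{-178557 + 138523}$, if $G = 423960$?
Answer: $\frac{16972882351}{40034} \approx 4.2396 \cdot 10^{5}$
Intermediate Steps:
$G + \frac{934 - 68645}{-178557 + 138523} = 423960 + \frac{934 - 68645}{-178557 + 138523} = 423960 - \frac{67711}{-40034} = 423960 - - \frac{67711}{40034} = 423960 + \frac{67711}{40034} = \frac{16972882351}{40034}$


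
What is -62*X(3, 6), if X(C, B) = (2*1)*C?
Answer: -372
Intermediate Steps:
X(C, B) = 2*C
-62*X(3, 6) = -124*3 = -62*6 = -372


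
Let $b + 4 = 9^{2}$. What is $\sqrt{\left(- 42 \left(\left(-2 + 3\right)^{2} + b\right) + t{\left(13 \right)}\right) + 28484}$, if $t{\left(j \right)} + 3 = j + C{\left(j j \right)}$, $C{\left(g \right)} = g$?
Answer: $\sqrt{25387} \approx 159.33$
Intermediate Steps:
$b = 77$ ($b = -4 + 9^{2} = -4 + 81 = 77$)
$t{\left(j \right)} = -3 + j + j^{2}$ ($t{\left(j \right)} = -3 + \left(j + j j\right) = -3 + \left(j + j^{2}\right) = -3 + j + j^{2}$)
$\sqrt{\left(- 42 \left(\left(-2 + 3\right)^{2} + b\right) + t{\left(13 \right)}\right) + 28484} = \sqrt{\left(- 42 \left(\left(-2 + 3\right)^{2} + 77\right) + \left(-3 + 13 + 13^{2}\right)\right) + 28484} = \sqrt{\left(- 42 \left(1^{2} + 77\right) + \left(-3 + 13 + 169\right)\right) + 28484} = \sqrt{\left(- 42 \left(1 + 77\right) + 179\right) + 28484} = \sqrt{\left(\left(-42\right) 78 + 179\right) + 28484} = \sqrt{\left(-3276 + 179\right) + 28484} = \sqrt{-3097 + 28484} = \sqrt{25387}$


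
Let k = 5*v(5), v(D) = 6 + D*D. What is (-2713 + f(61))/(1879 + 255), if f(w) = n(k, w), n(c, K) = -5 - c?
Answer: -2873/2134 ≈ -1.3463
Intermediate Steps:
v(D) = 6 + D²
k = 155 (k = 5*(6 + 5²) = 5*(6 + 25) = 5*31 = 155)
f(w) = -160 (f(w) = -5 - 1*155 = -5 - 155 = -160)
(-2713 + f(61))/(1879 + 255) = (-2713 - 160)/(1879 + 255) = -2873/2134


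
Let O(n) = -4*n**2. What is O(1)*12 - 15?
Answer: -63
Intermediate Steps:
O(1)*12 - 15 = -4*1**2*12 - 15 = -4*1*12 - 15 = -4*12 - 15 = -48 - 15 = -63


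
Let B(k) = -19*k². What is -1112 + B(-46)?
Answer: -41316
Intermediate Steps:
-1112 + B(-46) = -1112 - 19*(-46)² = -1112 - 19*2116 = -1112 - 40204 = -41316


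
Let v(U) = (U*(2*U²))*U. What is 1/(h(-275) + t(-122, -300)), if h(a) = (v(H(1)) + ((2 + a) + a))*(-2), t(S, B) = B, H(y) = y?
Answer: 1/792 ≈ 0.0012626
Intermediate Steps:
v(U) = 2*U⁴ (v(U) = (2*U³)*U = 2*U⁴)
h(a) = -8 - 4*a (h(a) = (2*1⁴ + ((2 + a) + a))*(-2) = (2*1 + (2 + 2*a))*(-2) = (2 + (2 + 2*a))*(-2) = (4 + 2*a)*(-2) = -8 - 4*a)
1/(h(-275) + t(-122, -300)) = 1/((-8 - 4*(-275)) - 300) = 1/((-8 + 1100) - 300) = 1/(1092 - 300) = 1/792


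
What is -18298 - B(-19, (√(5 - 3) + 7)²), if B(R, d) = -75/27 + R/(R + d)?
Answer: -13007219/711 - 133*√2/316 ≈ -18295.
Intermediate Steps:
B(R, d) = -25/9 + R/(R + d) (B(R, d) = -75*1/27 + R/(R + d) = -25/9 + R/(R + d))
-18298 - B(-19, (√(5 - 3) + 7)²) = -18298 - (-25*(√(5 - 3) + 7)² - 16*(-19))/(9*(-19 + (√(5 - 3) + 7)²)) = -18298 - (-25*(√2 + 7)² + 304)/(9*(-19 + (√2 + 7)²)) = -18298 - (-25*(7 + √2)² + 304)/(9*(-19 + (7 + √2)²)) = -18298 - (304 - 25*(7 + √2)²)/(9*(-19 + (7 + √2)²))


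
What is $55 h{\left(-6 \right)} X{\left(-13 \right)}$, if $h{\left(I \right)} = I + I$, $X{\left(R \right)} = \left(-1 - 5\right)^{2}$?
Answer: $-23760$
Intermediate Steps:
$X{\left(R \right)} = 36$ ($X{\left(R \right)} = \left(-6\right)^{2} = 36$)
$h{\left(I \right)} = 2 I$
$55 h{\left(-6 \right)} X{\left(-13 \right)} = 55 \cdot 2 \left(-6\right) 36 = 55 \left(-12\right) 36 = \left(-660\right) 36 = -23760$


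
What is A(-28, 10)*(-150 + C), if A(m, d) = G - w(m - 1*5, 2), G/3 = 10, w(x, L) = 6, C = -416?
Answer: -13584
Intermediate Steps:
G = 30 (G = 3*10 = 30)
A(m, d) = 24 (A(m, d) = 30 - 1*6 = 30 - 6 = 24)
A(-28, 10)*(-150 + C) = 24*(-150 - 416) = 24*(-566) = -13584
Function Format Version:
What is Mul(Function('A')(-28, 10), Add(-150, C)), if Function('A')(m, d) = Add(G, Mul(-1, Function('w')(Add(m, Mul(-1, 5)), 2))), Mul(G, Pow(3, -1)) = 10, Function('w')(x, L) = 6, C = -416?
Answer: -13584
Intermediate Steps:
G = 30 (G = Mul(3, 10) = 30)
Function('A')(m, d) = 24 (Function('A')(m, d) = Add(30, Mul(-1, 6)) = Add(30, -6) = 24)
Mul(Function('A')(-28, 10), Add(-150, C)) = Mul(24, Add(-150, -416)) = Mul(24, -566) = -13584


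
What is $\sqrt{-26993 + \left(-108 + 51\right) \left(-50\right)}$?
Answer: $i \sqrt{24143} \approx 155.38 i$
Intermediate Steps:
$\sqrt{-26993 + \left(-108 + 51\right) \left(-50\right)} = \sqrt{-26993 - -2850} = \sqrt{-26993 + 2850} = \sqrt{-24143} = i \sqrt{24143}$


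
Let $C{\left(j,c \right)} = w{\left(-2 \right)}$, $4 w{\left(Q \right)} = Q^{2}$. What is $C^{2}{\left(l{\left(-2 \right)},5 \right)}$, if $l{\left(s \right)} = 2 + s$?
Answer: $1$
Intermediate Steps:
$w{\left(Q \right)} = \frac{Q^{2}}{4}$
$C{\left(j,c \right)} = 1$ ($C{\left(j,c \right)} = \frac{\left(-2\right)^{2}}{4} = \frac{1}{4} \cdot 4 = 1$)
$C^{2}{\left(l{\left(-2 \right)},5 \right)} = 1^{2} = 1$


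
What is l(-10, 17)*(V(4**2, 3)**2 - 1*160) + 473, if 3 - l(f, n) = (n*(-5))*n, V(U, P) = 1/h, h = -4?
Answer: -462233/2 ≈ -2.3112e+5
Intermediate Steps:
V(U, P) = -1/4 (V(U, P) = 1/(-4) = -1/4)
l(f, n) = 3 + 5*n**2 (l(f, n) = 3 - n*(-5)*n = 3 - (-5*n)*n = 3 - (-5)*n**2 = 3 + 5*n**2)
l(-10, 17)*(V(4**2, 3)**2 - 1*160) + 473 = (3 + 5*17**2)*((-1/4)**2 - 1*160) + 473 = (3 + 5*289)*(1/16 - 160) + 473 = (3 + 1445)*(-2559/16) + 473 = 1448*(-2559/16) + 473 = -463179/2 + 473 = -462233/2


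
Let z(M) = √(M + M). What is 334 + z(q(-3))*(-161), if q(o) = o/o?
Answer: 334 - 161*√2 ≈ 106.31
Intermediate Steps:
q(o) = 1
z(M) = √2*√M (z(M) = √(2*M) = √2*√M)
334 + z(q(-3))*(-161) = 334 + (√2*√1)*(-161) = 334 + (√2*1)*(-161) = 334 + √2*(-161) = 334 - 161*√2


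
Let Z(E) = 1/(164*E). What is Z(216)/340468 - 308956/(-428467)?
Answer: 3726237503425459/5167628413743744 ≈ 0.72107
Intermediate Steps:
Z(E) = 1/(164*E)
Z(216)/340468 - 308956/(-428467) = ((1/164)/216)/340468 - 308956/(-428467) = ((1/164)*(1/216))*(1/340468) - 308956*(-1/428467) = (1/35424)*(1/340468) + 308956/428467 = 1/12060738432 + 308956/428467 = 3726237503425459/5167628413743744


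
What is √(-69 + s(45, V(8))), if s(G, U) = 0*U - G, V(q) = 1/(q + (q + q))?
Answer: I*√114 ≈ 10.677*I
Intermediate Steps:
V(q) = 1/(3*q) (V(q) = 1/(q + 2*q) = 1/(3*q))
s(G, U) = -G (s(G, U) = 0 - G = -G)
√(-69 + s(45, V(8))) = √(-69 - 1*45) = √(-69 - 45) = √(-114) = I*√114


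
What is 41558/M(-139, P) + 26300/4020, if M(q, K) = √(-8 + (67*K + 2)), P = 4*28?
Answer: 1315/201 + 20779*√7498/3749 ≈ 486.48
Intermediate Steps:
P = 112
M(q, K) = √(-6 + 67*K) (M(q, K) = √(-8 + (2 + 67*K)) = √(-6 + 67*K))
41558/M(-139, P) + 26300/4020 = 41558/(√(-6 + 67*112)) + 26300/4020 = 41558/(√(-6 + 7504)) + 26300*(1/4020) = 41558/(√7498) + 1315/201 = 41558*(√7498/7498) + 1315/201 = 20779*√7498/3749 + 1315/201 = 1315/201 + 20779*√7498/3749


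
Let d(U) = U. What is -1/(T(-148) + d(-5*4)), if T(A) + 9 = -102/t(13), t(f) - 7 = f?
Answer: 10/341 ≈ 0.029326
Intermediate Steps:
t(f) = 7 + f
T(A) = -141/10 (T(A) = -9 - 102/(7 + 13) = -9 - 102/20 = -9 - 102*1/20 = -9 - 51/10 = -141/10)
-1/(T(-148) + d(-5*4)) = -1/(-141/10 - 5*4) = -1/(-141/10 - 20) = -1/(-341/10) = -1*(-10/341) = 10/341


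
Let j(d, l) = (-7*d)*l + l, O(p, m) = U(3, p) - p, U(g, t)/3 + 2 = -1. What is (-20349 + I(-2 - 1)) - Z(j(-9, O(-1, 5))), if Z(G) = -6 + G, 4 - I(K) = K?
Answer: -19824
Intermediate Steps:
I(K) = 4 - K
U(g, t) = -9 (U(g, t) = -6 + 3*(-1) = -6 - 3 = -9)
O(p, m) = -9 - p
j(d, l) = l - 7*d*l (j(d, l) = -7*d*l + l = l - 7*d*l)
(-20349 + I(-2 - 1)) - Z(j(-9, O(-1, 5))) = (-20349 + (4 - (-2 - 1))) - (-6 + (-9 - 1*(-1))*(1 - 7*(-9))) = (-20349 + (4 - 1*(-3))) - (-6 + (-9 + 1)*(1 + 63)) = (-20349 + (4 + 3)) - (-6 - 8*64) = (-20349 + 7) - (-6 - 512) = -20342 - 1*(-518) = -20342 + 518 = -19824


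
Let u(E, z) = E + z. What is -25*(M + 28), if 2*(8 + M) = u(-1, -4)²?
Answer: -1625/2 ≈ -812.50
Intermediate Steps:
M = 9/2 (M = -8 + (-1 - 4)²/2 = -8 + (½)*(-5)² = -8 + (½)*25 = -8 + 25/2 = 9/2 ≈ 4.5000)
-25*(M + 28) = -25*(9/2 + 28) = -25*65/2 = -1625/2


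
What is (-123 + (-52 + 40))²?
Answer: 18225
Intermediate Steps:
(-123 + (-52 + 40))² = (-123 - 12)² = (-135)² = 18225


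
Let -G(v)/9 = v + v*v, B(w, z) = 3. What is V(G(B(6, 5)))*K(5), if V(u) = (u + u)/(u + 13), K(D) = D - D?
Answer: 0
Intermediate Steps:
K(D) = 0
G(v) = -9*v - 9*v² (G(v) = -9*(v + v*v) = -9*(v + v²) = -9*v - 9*v²)
V(u) = 2*u/(13 + u) (V(u) = (2*u)/(13 + u) = 2*u/(13 + u))
V(G(B(6, 5)))*K(5) = (2*(-9*3*(1 + 3))/(13 - 9*3*(1 + 3)))*0 = (2*(-9*3*4)/(13 - 9*3*4))*0 = (2*(-108)/(13 - 108))*0 = (2*(-108)/(-95))*0 = (2*(-108)*(-1/95))*0 = (216/95)*0 = 0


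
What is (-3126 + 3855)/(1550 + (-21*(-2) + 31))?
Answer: 243/541 ≈ 0.44917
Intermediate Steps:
(-3126 + 3855)/(1550 + (-21*(-2) + 31)) = 729/(1550 + (42 + 31)) = 729/(1550 + 73) = 729/1623 = 729*(1/1623) = 243/541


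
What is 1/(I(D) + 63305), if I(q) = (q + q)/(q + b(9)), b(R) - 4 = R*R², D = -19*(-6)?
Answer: 847/53619563 ≈ 1.5796e-5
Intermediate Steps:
D = 114
b(R) = 4 + R³ (b(R) = 4 + R*R² = 4 + R³)
I(q) = 2*q/(733 + q) (I(q) = (q + q)/(q + (4 + 9³)) = (2*q)/(q + (4 + 729)) = (2*q)/(q + 733) = (2*q)/(733 + q) = 2*q/(733 + q))
1/(I(D) + 63305) = 1/(2*114/(733 + 114) + 63305) = 1/(2*114/847 + 63305) = 1/(2*114*(1/847) + 63305) = 1/(228/847 + 63305) = 1/(53619563/847) = 847/53619563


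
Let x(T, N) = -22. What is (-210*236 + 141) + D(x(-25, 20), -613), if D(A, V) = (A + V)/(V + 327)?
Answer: -14133199/286 ≈ -49417.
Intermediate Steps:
D(A, V) = (A + V)/(327 + V)
(-210*236 + 141) + D(x(-25, 20), -613) = (-210*236 + 141) + (-22 - 613)/(327 - 613) = (-49560 + 141) - 635/(-286) = -49419 - 1/286*(-635) = -49419 + 635/286 = -14133199/286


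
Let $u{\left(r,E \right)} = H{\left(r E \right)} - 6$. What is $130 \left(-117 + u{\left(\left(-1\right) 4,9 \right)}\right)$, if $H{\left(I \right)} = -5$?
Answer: $-16640$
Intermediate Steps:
$u{\left(r,E \right)} = -11$ ($u{\left(r,E \right)} = -5 - 6 = -11$)
$130 \left(-117 + u{\left(\left(-1\right) 4,9 \right)}\right) = 130 \left(-117 - 11\right) = 130 \left(-128\right) = -16640$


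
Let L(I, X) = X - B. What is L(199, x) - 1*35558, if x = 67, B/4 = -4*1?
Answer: -35475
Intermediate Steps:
B = -16 (B = 4*(-4*1) = 4*(-4) = -16)
L(I, X) = 16 + X (L(I, X) = X - 1*(-16) = X + 16 = 16 + X)
L(199, x) - 1*35558 = (16 + 67) - 1*35558 = 83 - 35558 = -35475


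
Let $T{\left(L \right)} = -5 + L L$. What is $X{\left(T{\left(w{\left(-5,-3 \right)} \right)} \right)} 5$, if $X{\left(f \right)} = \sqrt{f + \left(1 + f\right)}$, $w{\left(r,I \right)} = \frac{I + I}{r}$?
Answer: $3 i \sqrt{17} \approx 12.369 i$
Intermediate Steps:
$w{\left(r,I \right)} = \frac{2 I}{r}$
$T{\left(L \right)} = -5 + L^{2}$
$X{\left(f \right)} = \sqrt{1 + 2 f}$
$X{\left(T{\left(w{\left(-5,-3 \right)} \right)} \right)} 5 = \sqrt{1 + 2 \left(-5 + \left(2 \left(-3\right) \frac{1}{-5}\right)^{2}\right)} 5 = \sqrt{1 + 2 \left(-5 + \left(2 \left(-3\right) \left(- \frac{1}{5}\right)\right)^{2}\right)} 5 = \sqrt{1 + 2 \left(-5 + \left(\frac{6}{5}\right)^{2}\right)} 5 = \sqrt{1 + 2 \left(-5 + \frac{36}{25}\right)} 5 = \sqrt{1 + 2 \left(- \frac{89}{25}\right)} 5 = \sqrt{1 - \frac{178}{25}} \cdot 5 = \sqrt{- \frac{153}{25}} \cdot 5 = \frac{3 i \sqrt{17}}{5} \cdot 5 = 3 i \sqrt{17}$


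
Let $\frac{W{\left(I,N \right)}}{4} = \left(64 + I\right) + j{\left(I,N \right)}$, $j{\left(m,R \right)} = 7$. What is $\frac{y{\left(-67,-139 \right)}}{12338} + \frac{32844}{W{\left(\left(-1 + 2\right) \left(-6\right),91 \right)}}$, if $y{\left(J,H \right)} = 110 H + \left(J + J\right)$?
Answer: $\frac{50152379}{400985} \approx 125.07$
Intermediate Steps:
$y{\left(J,H \right)} = 2 J + 110 H$ ($y{\left(J,H \right)} = 110 H + 2 J = 2 J + 110 H$)
$W{\left(I,N \right)} = 284 + 4 I$ ($W{\left(I,N \right)} = 4 \left(\left(64 + I\right) + 7\right) = 4 \left(71 + I\right) = 284 + 4 I$)
$\frac{y{\left(-67,-139 \right)}}{12338} + \frac{32844}{W{\left(\left(-1 + 2\right) \left(-6\right),91 \right)}} = \frac{2 \left(-67\right) + 110 \left(-139\right)}{12338} + \frac{32844}{284 + 4 \left(-1 + 2\right) \left(-6\right)} = \left(-134 - 15290\right) \frac{1}{12338} + \frac{32844}{284 + 4 \cdot 1 \left(-6\right)} = \left(-15424\right) \frac{1}{12338} + \frac{32844}{284 + 4 \left(-6\right)} = - \frac{7712}{6169} + \frac{32844}{284 - 24} = - \frac{7712}{6169} + \frac{32844}{260} = - \frac{7712}{6169} + 32844 \cdot \frac{1}{260} = - \frac{7712}{6169} + \frac{8211}{65} = \frac{50152379}{400985}$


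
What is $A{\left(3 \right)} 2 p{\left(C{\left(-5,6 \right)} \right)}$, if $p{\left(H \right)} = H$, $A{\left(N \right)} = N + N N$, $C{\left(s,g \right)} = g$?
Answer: $144$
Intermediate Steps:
$A{\left(N \right)} = N + N^{2}$
$A{\left(3 \right)} 2 p{\left(C{\left(-5,6 \right)} \right)} = 3 \left(1 + 3\right) 2 \cdot 6 = 3 \cdot 4 \cdot 2 \cdot 6 = 12 \cdot 2 \cdot 6 = 24 \cdot 6 = 144$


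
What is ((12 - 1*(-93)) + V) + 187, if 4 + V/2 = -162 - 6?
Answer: -52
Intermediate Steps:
V = -344 (V = -8 + 2*(-162 - 6) = -8 + 2*(-168) = -8 - 336 = -344)
((12 - 1*(-93)) + V) + 187 = ((12 - 1*(-93)) - 344) + 187 = ((12 + 93) - 344) + 187 = (105 - 344) + 187 = -239 + 187 = -52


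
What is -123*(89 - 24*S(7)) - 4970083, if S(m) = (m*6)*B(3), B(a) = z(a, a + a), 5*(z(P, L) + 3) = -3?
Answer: -27136862/5 ≈ -5.4274e+6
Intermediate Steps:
z(P, L) = -18/5 (z(P, L) = -3 + (⅕)*(-3) = -3 - ⅗ = -18/5)
B(a) = -18/5
S(m) = -108*m/5 (S(m) = (m*6)*(-18/5) = (6*m)*(-18/5) = -108*m/5)
-123*(89 - 24*S(7)) - 4970083 = -123*(89 - (-2592)*7/5) - 4970083 = -123*(89 - 24*(-756/5)) - 4970083 = -123*(89 + 18144/5) - 4970083 = -123*18589/5 - 4970083 = -2286447/5 - 4970083 = -27136862/5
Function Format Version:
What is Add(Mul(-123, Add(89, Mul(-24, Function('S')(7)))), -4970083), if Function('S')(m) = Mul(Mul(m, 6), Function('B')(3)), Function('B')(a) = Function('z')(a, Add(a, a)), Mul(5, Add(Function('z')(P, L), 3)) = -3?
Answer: Rational(-27136862, 5) ≈ -5.4274e+6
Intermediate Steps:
Function('z')(P, L) = Rational(-18, 5) (Function('z')(P, L) = Add(-3, Mul(Rational(1, 5), -3)) = Add(-3, Rational(-3, 5)) = Rational(-18, 5))
Function('B')(a) = Rational(-18, 5)
Function('S')(m) = Mul(Rational(-108, 5), m) (Function('S')(m) = Mul(Mul(m, 6), Rational(-18, 5)) = Mul(Mul(6, m), Rational(-18, 5)) = Mul(Rational(-108, 5), m))
Add(Mul(-123, Add(89, Mul(-24, Function('S')(7)))), -4970083) = Add(Mul(-123, Add(89, Mul(-24, Mul(Rational(-108, 5), 7)))), -4970083) = Add(Mul(-123, Add(89, Mul(-24, Rational(-756, 5)))), -4970083) = Add(Mul(-123, Add(89, Rational(18144, 5))), -4970083) = Add(Mul(-123, Rational(18589, 5)), -4970083) = Add(Rational(-2286447, 5), -4970083) = Rational(-27136862, 5)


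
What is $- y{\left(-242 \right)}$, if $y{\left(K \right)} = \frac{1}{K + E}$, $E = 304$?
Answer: $- \frac{1}{62} \approx -0.016129$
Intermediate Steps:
$y{\left(K \right)} = \frac{1}{304 + K}$ ($y{\left(K \right)} = \frac{1}{K + 304} = \frac{1}{304 + K}$)
$- y{\left(-242 \right)} = - \frac{1}{304 - 242} = - \frac{1}{62}$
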